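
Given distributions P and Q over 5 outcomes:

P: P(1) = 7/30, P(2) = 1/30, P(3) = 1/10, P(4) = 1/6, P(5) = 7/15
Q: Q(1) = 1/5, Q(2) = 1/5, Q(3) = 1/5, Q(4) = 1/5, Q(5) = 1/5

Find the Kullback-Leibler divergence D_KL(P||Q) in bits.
0.3923 bits

D_KL(P||Q) = Σ P(x) log₂(P(x)/Q(x))

Computing term by term:
  P(1)·log₂(P(1)/Q(1)) = (7/30)·log₂((7/30)/(1/5)) = 0.05189
  P(2)·log₂(P(2)/Q(2)) = (1/30)·log₂((1/30)/(1/5)) = -0.08617
  P(3)·log₂(P(3)/Q(3)) = (1/10)·log₂((1/10)/(1/5)) = -0.10000
  P(4)·log₂(P(4)/Q(4)) = (1/6)·log₂((1/6)/(1/5)) = -0.04384
  P(5)·log₂(P(5)/Q(5)) = (7/15)·log₂((7/15)/(1/5)) = 0.57045

D_KL(P||Q) = 0.05189 - 0.08617 - 0.10000 - 0.04384 + 0.57045 = 0.39233 ≈ 0.3923 bits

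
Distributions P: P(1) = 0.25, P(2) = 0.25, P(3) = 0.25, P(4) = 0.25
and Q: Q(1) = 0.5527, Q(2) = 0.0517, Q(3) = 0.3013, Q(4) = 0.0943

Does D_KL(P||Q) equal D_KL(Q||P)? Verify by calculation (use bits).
D_KL(P||Q) = 0.5666 bits, D_KL(Q||P) = 0.4635 bits. No — D_KL(P||Q) ≠ D_KL(Q||P) for this pair.

D_KL(P||Q) = Σ P(x) log₂(P(x)/Q(x))

Computing term by term:
  P(1)·log₂(P(1)/Q(1)) = 0.25·log₂(0.25/0.5527) = -0.28614
  P(2)·log₂(P(2)/Q(2)) = 0.25·log₂(0.25/0.0517) = 0.56842
  P(3)·log₂(P(3)/Q(3)) = 0.25·log₂(0.25/0.3013) = -0.06732
  P(4)·log₂(P(4)/Q(4)) = 0.25·log₂(0.25/0.0943) = 0.35165

D_KL(P||Q) = -0.28614 + 0.56842 - 0.06732 + 0.35165 = 0.56661 ≈ 0.5666 bits

D_KL(Q||P) = Σ Q(x) log₂(Q(x)/P(x))

Computing term by term:
  Q(1)·log₂(Q(1)/P(1)) = 0.5527·log₂(0.5527/0.25) = 0.63260
  Q(2)·log₂(Q(2)/P(2)) = 0.0517·log₂(0.0517/0.25) = -0.11755
  Q(3)·log₂(Q(3)/P(3)) = 0.3013·log₂(0.3013/0.25) = 0.08113
  Q(4)·log₂(Q(4)/P(4)) = 0.0943·log₂(0.0943/0.25) = -0.13264

D_KL(Q||P) = 0.63260 - 0.11755 + 0.08113 - 0.13264 = 0.46354 ≈ 0.4635 bits

These are NOT equal (difference: 0.1031 bits). KL divergence is asymmetric: D_KL(P||Q) ≠ D_KL(Q||P) in general.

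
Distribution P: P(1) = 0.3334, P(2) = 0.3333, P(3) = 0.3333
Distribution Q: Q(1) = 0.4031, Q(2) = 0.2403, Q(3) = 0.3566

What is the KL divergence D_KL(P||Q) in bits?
0.0335 bits

D_KL(P||Q) = Σ P(x) log₂(P(x)/Q(x))

Computing term by term:
  P(1)·log₂(P(1)/Q(1)) = 0.3334·log₂(0.3334/0.4031) = -0.09131
  P(2)·log₂(P(2)/Q(2)) = 0.3333·log₂(0.3333/0.2403) = 0.15731
  P(3)·log₂(P(3)/Q(3)) = 0.3333·log₂(0.3333/0.3566) = -0.03249

D_KL(P||Q) = -0.09131 + 0.15731 - 0.03249 = 0.03351 ≈ 0.0335 bits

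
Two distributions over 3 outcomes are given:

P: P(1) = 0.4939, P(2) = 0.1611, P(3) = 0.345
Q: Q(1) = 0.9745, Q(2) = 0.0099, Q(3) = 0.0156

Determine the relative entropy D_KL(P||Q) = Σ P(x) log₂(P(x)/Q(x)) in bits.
1.7052 bits

D_KL(P||Q) = Σ P(x) log₂(P(x)/Q(x))

Computing term by term:
  P(1)·log₂(P(1)/Q(1)) = 0.4939·log₂(0.4939/0.9745) = -0.48424
  P(2)·log₂(P(2)/Q(2)) = 0.1611·log₂(0.1611/0.0099) = 0.64833
  P(3)·log₂(P(3)/Q(3)) = 0.345·log₂(0.345/0.0156) = 1.54111

D_KL(P||Q) = -0.48424 + 0.64833 + 1.54111 = 1.70520 ≈ 1.7052 bits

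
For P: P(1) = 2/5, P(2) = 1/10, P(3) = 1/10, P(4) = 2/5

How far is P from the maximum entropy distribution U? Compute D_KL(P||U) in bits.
0.2781 bits

U(i) = 1/4 for all i

D_KL(P||U) = Σ P(x) log₂(P(x) / (1/4))
           = Σ P(x) log₂(P(x)) + log₂(4)
           = log₂(4) - H(P)

H(P) = -Σ P(x) log₂(P(x)):
  -P(1)·log₂(P(1)) = -(2/5)·log₂(2/5) = 0.52877
  -P(2)·log₂(P(2)) = -(1/10)·log₂(1/10) = 0.33219
  -P(3)·log₂(P(3)) = -(1/10)·log₂(1/10) = 0.33219
  -P(4)·log₂(P(4)) = -(2/5)·log₂(2/5) = 0.52877
H(P) = 0.52877 + 0.33219 + 0.33219 + 0.52877 = 1.72192 bits

log₂(4) = 2.00000 bits

D_KL(P||U) = 2.00000 - 1.72192 = 0.27808 ≈ 0.2781 bits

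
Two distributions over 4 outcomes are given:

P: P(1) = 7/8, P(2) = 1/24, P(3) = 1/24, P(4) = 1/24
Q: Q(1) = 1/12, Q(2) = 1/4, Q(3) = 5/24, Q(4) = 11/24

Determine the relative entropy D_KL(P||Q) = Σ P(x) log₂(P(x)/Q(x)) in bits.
2.6197 bits

D_KL(P||Q) = Σ P(x) log₂(P(x)/Q(x))

Computing term by term:
  P(1)·log₂(P(1)/Q(1)) = (7/8)·log₂((7/8)/(1/12)) = 2.96828
  P(2)·log₂(P(2)/Q(2)) = (1/24)·log₂((1/24)/(1/4)) = -0.10771
  P(3)·log₂(P(3)/Q(3)) = (1/24)·log₂((1/24)/(5/24)) = -0.09675
  P(4)·log₂(P(4)/Q(4)) = (1/24)·log₂((1/24)/(11/24)) = -0.14414

D_KL(P||Q) = 2.96828 - 0.10771 - 0.09675 - 0.14414 = 2.61968 ≈ 2.6197 bits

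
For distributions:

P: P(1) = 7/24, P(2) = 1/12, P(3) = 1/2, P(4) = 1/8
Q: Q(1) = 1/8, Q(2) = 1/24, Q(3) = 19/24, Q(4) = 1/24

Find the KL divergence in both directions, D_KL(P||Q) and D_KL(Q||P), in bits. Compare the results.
D_KL(P||Q) = 0.3065 bits, D_KL(Q||P) = 0.2643 bits. D_KL(P||Q) is larger than D_KL(Q||P) by 0.0422 bits; the two directions differ.

D_KL(P||Q) = Σ P(x) log₂(P(x)/Q(x))

Computing term by term:
  P(1)·log₂(P(1)/Q(1)) = (7/24)·log₂((7/24)/(1/8)) = 0.35653
  P(2)·log₂(P(2)/Q(2)) = (1/12)·log₂((1/12)/(1/24)) = 0.08333
  P(3)·log₂(P(3)/Q(3)) = (1/2)·log₂((1/2)/(19/24)) = -0.33148
  P(4)·log₂(P(4)/Q(4)) = (1/8)·log₂((1/8)/(1/24)) = 0.19812

D_KL(P||Q) = 0.35653 + 0.08333 - 0.33148 + 0.19812 = 0.30650 ≈ 0.3065 bits

D_KL(Q||P) = Σ Q(x) log₂(Q(x)/P(x))

Computing term by term:
  Q(1)·log₂(Q(1)/P(1)) = (1/8)·log₂((1/8)/(7/24)) = -0.15280
  Q(2)·log₂(Q(2)/P(2)) = (1/24)·log₂((1/24)/(1/12)) = -0.04167
  Q(3)·log₂(Q(3)/P(3)) = (19/24)·log₂((19/24)/(1/2)) = 0.52485
  Q(4)·log₂(Q(4)/P(4)) = (1/24)·log₂((1/24)/(1/8)) = -0.06604

D_KL(Q||P) = -0.15280 - 0.04167 + 0.52485 - 0.06604 = 0.26434 ≈ 0.2643 bits

These are NOT equal (difference: 0.0422 bits). KL divergence is asymmetric: D_KL(P||Q) ≠ D_KL(Q||P) in general.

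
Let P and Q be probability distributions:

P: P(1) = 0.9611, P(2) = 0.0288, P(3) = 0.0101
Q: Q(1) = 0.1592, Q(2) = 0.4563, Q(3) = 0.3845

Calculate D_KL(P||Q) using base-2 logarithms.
2.3251 bits

D_KL(P||Q) = Σ P(x) log₂(P(x)/Q(x))

Computing term by term:
  P(1)·log₂(P(1)/Q(1)) = 0.9611·log₂(0.9611/0.1592) = 2.49295
  P(2)·log₂(P(2)/Q(2)) = 0.0288·log₂(0.0288/0.4563) = -0.11479
  P(3)·log₂(P(3)/Q(3)) = 0.0101·log₂(0.0101/0.3845) = -0.05303

D_KL(P||Q) = 2.49295 - 0.11479 - 0.05303 = 2.32513 ≈ 2.3251 bits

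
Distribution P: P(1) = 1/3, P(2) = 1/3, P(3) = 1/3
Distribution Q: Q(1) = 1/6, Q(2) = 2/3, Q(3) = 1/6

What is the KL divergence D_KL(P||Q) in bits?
0.3333 bits

D_KL(P||Q) = Σ P(x) log₂(P(x)/Q(x))

Computing term by term:
  P(1)·log₂(P(1)/Q(1)) = (1/3)·log₂((1/3)/(1/6)) = 0.33333
  P(2)·log₂(P(2)/Q(2)) = (1/3)·log₂((1/3)/(2/3)) = -0.33333
  P(3)·log₂(P(3)/Q(3)) = (1/3)·log₂((1/3)/(1/6)) = 0.33333

D_KL(P||Q) = 0.33333 - 0.33333 + 0.33333 = 0.33333 ≈ 0.3333 bits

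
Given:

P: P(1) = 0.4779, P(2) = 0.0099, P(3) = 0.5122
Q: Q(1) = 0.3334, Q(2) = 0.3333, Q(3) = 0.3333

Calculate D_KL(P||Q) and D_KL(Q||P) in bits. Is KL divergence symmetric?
D_KL(P||Q) = 0.5155 bits, D_KL(Q||P) = 1.3111 bits. No, KL divergence is not symmetric.

D_KL(P||Q) = Σ P(x) log₂(P(x)/Q(x))

Computing term by term:
  P(1)·log₂(P(1)/Q(1)) = 0.4779·log₂(0.4779/0.3334) = 0.24825
  P(2)·log₂(P(2)/Q(2)) = 0.0099·log₂(0.0099/0.3333) = -0.05023
  P(3)·log₂(P(3)/Q(3)) = 0.5122·log₂(0.5122/0.3333) = 0.31751

D_KL(P||Q) = 0.24825 - 0.05023 + 0.31751 = 0.51553 ≈ 0.5155 bits

D_KL(Q||P) = Σ Q(x) log₂(Q(x)/P(x))

Computing term by term:
  Q(1)·log₂(Q(1)/P(1)) = 0.3334·log₂(0.3334/0.4779) = -0.17319
  Q(2)·log₂(Q(2)/P(2)) = 0.3333·log₂(0.3333/0.0099) = 1.69091
  Q(3)·log₂(Q(3)/P(3)) = 0.3333·log₂(0.3333/0.5122) = -0.20661

D_KL(Q||P) = -0.17319 + 1.69091 - 0.20661 = 1.31111 ≈ 1.3111 bits

These are NOT equal (difference: 0.7956 bits). KL divergence is asymmetric: D_KL(P||Q) ≠ D_KL(Q||P) in general.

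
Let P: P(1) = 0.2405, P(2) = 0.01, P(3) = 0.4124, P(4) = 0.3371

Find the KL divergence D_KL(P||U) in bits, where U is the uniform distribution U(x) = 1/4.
0.3833 bits

U(i) = 1/4 for all i

D_KL(P||U) = Σ P(x) log₂(P(x) / (1/4))
           = Σ P(x) log₂(P(x)) + log₂(4)
           = log₂(4) - H(P)

H(P) = -Σ P(x) log₂(P(x)):
  -P(1)·log₂(P(1)) = -(0.2405)·log₂(0.2405) = 0.49444
  -P(2)·log₂(P(2)) = -(0.01)·log₂(0.01) = 0.06644
  -P(3)·log₂(P(3)) = -(0.4124)·log₂(0.4124) = 0.52700
  -P(4)·log₂(P(4)) = -(0.3371)·log₂(0.3371) = 0.52883
H(P) = 0.49444 + 0.06644 + 0.52700 + 0.52883 = 1.61671 bits

log₂(4) = 2.00000 bits

D_KL(P||U) = 2.00000 - 1.61671 = 0.38329 ≈ 0.3833 bits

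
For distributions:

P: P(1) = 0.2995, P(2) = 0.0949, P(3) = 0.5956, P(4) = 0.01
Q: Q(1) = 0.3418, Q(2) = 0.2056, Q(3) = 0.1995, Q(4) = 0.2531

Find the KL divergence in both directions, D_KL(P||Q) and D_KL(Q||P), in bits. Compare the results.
D_KL(P||Q) = 0.7303 bits, D_KL(Q||P) = 1.1595 bits. D_KL(Q||P) is larger than D_KL(P||Q) by 0.4292 bits; the two directions differ.

D_KL(P||Q) = Σ P(x) log₂(P(x)/Q(x))

Computing term by term:
  P(1)·log₂(P(1)/Q(1)) = 0.2995·log₂(0.2995/0.3418) = -0.05708
  P(2)·log₂(P(2)/Q(2)) = 0.0949·log₂(0.0949/0.2056) = -0.10585
  P(3)·log₂(P(3)/Q(3)) = 0.5956·log₂(0.5956/0.1995) = 0.93983
  P(4)·log₂(P(4)/Q(4)) = 0.01·log₂(0.01/0.2531) = -0.04662

D_KL(P||Q) = -0.05708 - 0.10585 + 0.93983 - 0.04662 = 0.73028 ≈ 0.7303 bits

D_KL(Q||P) = Σ Q(x) log₂(Q(x)/P(x))

Computing term by term:
  Q(1)·log₂(Q(1)/P(1)) = 0.3418·log₂(0.3418/0.2995) = 0.06515
  Q(2)·log₂(Q(2)/P(2)) = 0.2056·log₂(0.2056/0.0949) = 0.22932
  Q(3)·log₂(Q(3)/P(3)) = 0.1995·log₂(0.1995/0.5956) = -0.31480
  Q(4)·log₂(Q(4)/P(4)) = 0.2531·log₂(0.2531/0.01) = 1.17986

D_KL(Q||P) = 0.06515 + 0.22932 - 0.31480 + 1.17986 = 1.15953 ≈ 1.1595 bits

These are NOT equal (difference: 0.4292 bits). KL divergence is asymmetric: D_KL(P||Q) ≠ D_KL(Q||P) in general.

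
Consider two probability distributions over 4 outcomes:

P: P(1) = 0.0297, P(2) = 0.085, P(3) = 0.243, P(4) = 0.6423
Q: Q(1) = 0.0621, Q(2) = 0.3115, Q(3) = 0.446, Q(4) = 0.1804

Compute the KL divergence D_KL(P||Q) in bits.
0.7730 bits

D_KL(P||Q) = Σ P(x) log₂(P(x)/Q(x))

Computing term by term:
  P(1)·log₂(P(1)/Q(1)) = 0.0297·log₂(0.0297/0.0621) = -0.03160
  P(2)·log₂(P(2)/Q(2)) = 0.085·log₂(0.085/0.3115) = -0.15926
  P(3)·log₂(P(3)/Q(3)) = 0.243·log₂(0.243/0.446) = -0.21289
  P(4)·log₂(P(4)/Q(4)) = 0.6423·log₂(0.6423/0.1804) = 1.17672

D_KL(P||Q) = -0.03160 - 0.15926 - 0.21289 + 1.17672 = 0.77297 ≈ 0.7730 bits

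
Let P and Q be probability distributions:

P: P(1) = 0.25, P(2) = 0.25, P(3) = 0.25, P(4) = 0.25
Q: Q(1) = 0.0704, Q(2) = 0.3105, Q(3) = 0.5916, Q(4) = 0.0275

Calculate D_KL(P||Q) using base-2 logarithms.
0.8643 bits

D_KL(P||Q) = Σ P(x) log₂(P(x)/Q(x))

Computing term by term:
  P(1)·log₂(P(1)/Q(1)) = 0.25·log₂(0.25/0.0704) = 0.45707
  P(2)·log₂(P(2)/Q(2)) = 0.25·log₂(0.25/0.3105) = -0.07817
  P(3)·log₂(P(3)/Q(3)) = 0.25·log₂(0.25/0.5916) = -0.31067
  P(4)·log₂(P(4)/Q(4)) = 0.25·log₂(0.25/0.0275) = 0.79611

D_KL(P||Q) = 0.45707 - 0.07817 - 0.31067 + 0.79611 = 0.86434 ≈ 0.8643 bits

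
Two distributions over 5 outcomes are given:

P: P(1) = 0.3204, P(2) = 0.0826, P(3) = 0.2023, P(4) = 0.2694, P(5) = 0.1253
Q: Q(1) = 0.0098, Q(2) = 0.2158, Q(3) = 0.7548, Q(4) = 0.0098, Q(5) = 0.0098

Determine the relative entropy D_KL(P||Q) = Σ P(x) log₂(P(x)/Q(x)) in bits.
2.8618 bits

D_KL(P||Q) = Σ P(x) log₂(P(x)/Q(x))

Computing term by term:
  P(1)·log₂(P(1)/Q(1)) = 0.3204·log₂(0.3204/0.0098) = 1.61192
  P(2)·log₂(P(2)/Q(2)) = 0.0826·log₂(0.0826/0.2158) = -0.11444
  P(3)·log₂(P(3)/Q(3)) = 0.2023·log₂(0.2023/0.7548) = -0.38429
  P(4)·log₂(P(4)/Q(4)) = 0.2694·log₂(0.2694/0.0098) = 1.28795
  P(5)·log₂(P(5)/Q(5)) = 0.1253·log₂(0.1253/0.0098) = 0.46066

D_KL(P||Q) = 1.61192 - 0.11444 - 0.38429 + 1.28795 + 0.46066 = 2.86180 ≈ 2.8618 bits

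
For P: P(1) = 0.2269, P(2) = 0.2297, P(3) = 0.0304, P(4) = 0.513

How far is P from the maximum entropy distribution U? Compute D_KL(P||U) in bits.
0.3798 bits

U(i) = 1/4 for all i

D_KL(P||U) = Σ P(x) log₂(P(x) / (1/4))
           = Σ P(x) log₂(P(x)) + log₂(4)
           = log₂(4) - H(P)

H(P) = -Σ P(x) log₂(P(x)):
  -P(1)·log₂(P(1)) = -(0.2269)·log₂(0.2269) = 0.48554
  -P(2)·log₂(P(2)) = -(0.2297)·log₂(0.2297) = 0.48746
  -P(3)·log₂(P(3)) = -(0.0304)·log₂(0.0304) = 0.15321
  -P(4)·log₂(P(4)) = -(0.513)·log₂(0.513) = 0.49400
H(P) = 0.48554 + 0.48746 + 0.15321 + 0.49400 = 1.62021 bits

log₂(4) = 2.00000 bits

D_KL(P||U) = 2.00000 - 1.62021 = 0.37979 ≈ 0.3798 bits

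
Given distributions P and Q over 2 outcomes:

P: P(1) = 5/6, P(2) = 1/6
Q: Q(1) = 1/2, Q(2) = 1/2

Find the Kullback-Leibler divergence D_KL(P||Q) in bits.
0.3500 bits

D_KL(P||Q) = Σ P(x) log₂(P(x)/Q(x))

Computing term by term:
  P(1)·log₂(P(1)/Q(1)) = (5/6)·log₂((5/6)/(1/2)) = 0.61414
  P(2)·log₂(P(2)/Q(2)) = (1/6)·log₂((1/6)/(1/2)) = -0.26416

D_KL(P||Q) = 0.61414 - 0.26416 = 0.34998 ≈ 0.3500 bits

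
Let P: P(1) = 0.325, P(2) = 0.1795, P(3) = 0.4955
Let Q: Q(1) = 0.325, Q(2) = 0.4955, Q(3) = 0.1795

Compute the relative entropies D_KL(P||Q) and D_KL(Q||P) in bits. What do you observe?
D_KL(P||Q) = 0.4629 bits, D_KL(Q||P) = 0.4629 bits. The two directions give the same value here, because Q is a self-inverse relabeling of P; in general KL divergence is asymmetric.

D_KL(P||Q) = Σ P(x) log₂(P(x)/Q(x))

Computing term by term:
  P(1)·log₂(P(1)/Q(1)) = 0.325·log₂(0.325/0.325) = 0.00000
  P(2)·log₂(P(2)/Q(2)) = 0.1795·log₂(0.1795/0.4955) = -0.26295
  P(3)·log₂(P(3)/Q(3)) = 0.4955·log₂(0.4955/0.1795) = 0.72586

D_KL(P||Q) = 0.00000 - 0.26295 + 0.72586 = 0.46291 ≈ 0.4629 bits

D_KL(Q||P) = Σ Q(x) log₂(Q(x)/P(x))

Computing term by term:
  Q(1)·log₂(Q(1)/P(1)) = 0.325·log₂(0.325/0.325) = 0.00000
  Q(2)·log₂(Q(2)/P(2)) = 0.4955·log₂(0.4955/0.1795) = 0.72586
  Q(3)·log₂(Q(3)/P(3)) = 0.1795·log₂(0.1795/0.4955) = -0.26295

D_KL(Q||P) = 0.00000 + 0.72586 - 0.26295 = 0.46291 ≈ 0.4629 bits

These ARE equal here. Q is P with outcomes relabeled (Q(2) = P(3), Q(3) = P(2)) by a relabeling that is its own inverse, so the two sums contain exactly the same terms in a different order. This is a special case — KL divergence is not symmetric in general: D_KL(P||Q) ≠ D_KL(Q||P) for most P, Q.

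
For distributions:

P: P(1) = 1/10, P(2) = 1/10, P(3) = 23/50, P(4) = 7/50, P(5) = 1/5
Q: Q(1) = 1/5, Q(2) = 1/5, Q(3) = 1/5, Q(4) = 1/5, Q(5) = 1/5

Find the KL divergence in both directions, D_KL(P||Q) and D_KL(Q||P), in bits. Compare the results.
D_KL(P||Q) = 0.2807 bits, D_KL(Q||P) = 0.2626 bits. D_KL(P||Q) is larger than D_KL(Q||P) by 0.0181 bits; the two directions differ.

D_KL(P||Q) = Σ P(x) log₂(P(x)/Q(x))

Computing term by term:
  P(1)·log₂(P(1)/Q(1)) = (1/10)·log₂((1/10)/(1/5)) = -0.10000
  P(2)·log₂(P(2)/Q(2)) = (1/10)·log₂((1/10)/(1/5)) = -0.10000
  P(3)·log₂(P(3)/Q(3)) = (23/50)·log₂((23/50)/(1/5)) = 0.55275
  P(4)·log₂(P(4)/Q(4)) = (7/50)·log₂((7/50)/(1/5)) = -0.07204
  P(5)·log₂(P(5)/Q(5)) = (1/5)·log₂((1/5)/(1/5)) = 0.00000

D_KL(P||Q) = -0.10000 - 0.10000 + 0.55275 - 0.07204 + 0.00000 = 0.28071 ≈ 0.2807 bits

D_KL(Q||P) = Σ Q(x) log₂(Q(x)/P(x))

Computing term by term:
  Q(1)·log₂(Q(1)/P(1)) = (1/5)·log₂((1/5)/(1/10)) = 0.20000
  Q(2)·log₂(Q(2)/P(2)) = (1/5)·log₂((1/5)/(1/10)) = 0.20000
  Q(3)·log₂(Q(3)/P(3)) = (1/5)·log₂((1/5)/(23/50)) = -0.24033
  Q(4)·log₂(Q(4)/P(4)) = (1/5)·log₂((1/5)/(7/50)) = 0.10291
  Q(5)·log₂(Q(5)/P(5)) = (1/5)·log₂((1/5)/(1/5)) = 0.00000

D_KL(Q||P) = 0.20000 + 0.20000 - 0.24033 + 0.10291 + 0.00000 = 0.26258 ≈ 0.2626 bits

These are NOT equal (difference: 0.0181 bits). KL divergence is asymmetric: D_KL(P||Q) ≠ D_KL(Q||P) in general.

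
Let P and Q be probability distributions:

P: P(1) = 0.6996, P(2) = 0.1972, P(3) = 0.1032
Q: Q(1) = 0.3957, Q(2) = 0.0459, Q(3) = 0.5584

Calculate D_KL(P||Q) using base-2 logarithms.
0.7385 bits

D_KL(P||Q) = Σ P(x) log₂(P(x)/Q(x))

Computing term by term:
  P(1)·log₂(P(1)/Q(1)) = 0.6996·log₂(0.6996/0.3957) = 0.57516
  P(2)·log₂(P(2)/Q(2)) = 0.1972·log₂(0.1972/0.0459) = 0.41473
  P(3)·log₂(P(3)/Q(3)) = 0.1032·log₂(0.1032/0.5584) = -0.25138

D_KL(P||Q) = 0.57516 + 0.41473 - 0.25138 = 0.73851 ≈ 0.7385 bits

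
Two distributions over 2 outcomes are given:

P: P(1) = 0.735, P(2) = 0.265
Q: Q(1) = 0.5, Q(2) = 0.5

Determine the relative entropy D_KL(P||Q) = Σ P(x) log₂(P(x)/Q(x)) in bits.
0.1658 bits

D_KL(P||Q) = Σ P(x) log₂(P(x)/Q(x))

Computing term by term:
  P(1)·log₂(P(1)/Q(1)) = 0.735·log₂(0.735/0.5) = 0.40852
  P(2)·log₂(P(2)/Q(2)) = 0.265·log₂(0.265/0.5) = -0.24272

D_KL(P||Q) = 0.40852 - 0.24272 = 0.16580 ≈ 0.1658 bits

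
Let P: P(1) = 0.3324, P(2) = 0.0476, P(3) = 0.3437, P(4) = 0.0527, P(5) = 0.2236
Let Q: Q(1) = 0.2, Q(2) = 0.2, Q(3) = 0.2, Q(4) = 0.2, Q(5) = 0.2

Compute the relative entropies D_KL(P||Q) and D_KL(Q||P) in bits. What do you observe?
D_KL(P||Q) = 0.3481 bits, D_KL(Q||P) = 0.4640 bits. The two directions give different values (D_KL(Q||P) exceeds D_KL(P||Q) by 0.1159 bits): KL divergence is asymmetric.

D_KL(P||Q) = Σ P(x) log₂(P(x)/Q(x))

Computing term by term:
  P(1)·log₂(P(1)/Q(1)) = 0.3324·log₂(0.3324/0.2) = 0.24362
  P(2)·log₂(P(2)/Q(2)) = 0.0476·log₂(0.0476/0.2) = -0.09858
  P(3)·log₂(P(3)/Q(3)) = 0.3437·log₂(0.3437/0.2) = 0.26848
  P(4)·log₂(P(4)/Q(4)) = 0.0527·log₂(0.0527/0.2) = -0.10140
  P(5)·log₂(P(5)/Q(5)) = 0.2236·log₂(0.2236/0.2) = 0.03598

D_KL(P||Q) = 0.24362 - 0.09858 + 0.26848 - 0.10140 + 0.03598 = 0.34810 ≈ 0.3481 bits

D_KL(Q||P) = Σ Q(x) log₂(Q(x)/P(x))

Computing term by term:
  Q(1)·log₂(Q(1)/P(1)) = 0.2·log₂(0.2/0.3324) = -0.14658
  Q(2)·log₂(Q(2)/P(2)) = 0.2·log₂(0.2/0.0476) = 0.41419
  Q(3)·log₂(Q(3)/P(3)) = 0.2·log₂(0.2/0.3437) = -0.15623
  Q(4)·log₂(Q(4)/P(4)) = 0.2·log₂(0.2/0.0527) = 0.38483
  Q(5)·log₂(Q(5)/P(5)) = 0.2·log₂(0.2/0.2236) = -0.03218

D_KL(Q||P) = -0.14658 + 0.41419 - 0.15623 + 0.38483 - 0.03218 = 0.46403 ≈ 0.4640 bits

These are NOT equal (difference: 0.1159 bits). KL divergence is asymmetric: D_KL(P||Q) ≠ D_KL(Q||P) in general.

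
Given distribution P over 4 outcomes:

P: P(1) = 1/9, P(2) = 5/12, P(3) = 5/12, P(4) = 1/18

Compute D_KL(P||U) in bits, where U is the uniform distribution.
0.3636 bits

U(i) = 1/4 for all i

D_KL(P||U) = Σ P(x) log₂(P(x) / (1/4))
           = Σ P(x) log₂(P(x)) + log₂(4)
           = log₂(4) - H(P)

H(P) = -Σ P(x) log₂(P(x)):
  -P(1)·log₂(P(1)) = -(1/9)·log₂(1/9) = 0.35221
  -P(2)·log₂(P(2)) = -(5/12)·log₂(5/12) = 0.52626
  -P(3)·log₂(P(3)) = -(5/12)·log₂(5/12) = 0.52626
  -P(4)·log₂(P(4)) = -(1/18)·log₂(1/18) = 0.23166
H(P) = 0.35221 + 0.52626 + 0.52626 + 0.23166 = 1.63639 bits

log₂(4) = 2.00000 bits

D_KL(P||U) = 2.00000 - 1.63639 = 0.36361 ≈ 0.3636 bits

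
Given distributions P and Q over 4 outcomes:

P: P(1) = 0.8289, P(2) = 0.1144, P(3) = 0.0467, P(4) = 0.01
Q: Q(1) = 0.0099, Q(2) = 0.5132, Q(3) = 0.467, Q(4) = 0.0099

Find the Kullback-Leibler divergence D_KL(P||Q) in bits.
4.8920 bits

D_KL(P||Q) = Σ P(x) log₂(P(x)/Q(x))

Computing term by term:
  P(1)·log₂(P(1)/Q(1)) = 0.8289·log₂(0.8289/0.0099) = 5.29470
  P(2)·log₂(P(2)/Q(2)) = 0.1144·log₂(0.1144/0.5132) = -0.24773
  P(3)·log₂(P(3)/Q(3)) = 0.0467·log₂(0.0467/0.467) = -0.15513
  P(4)·log₂(P(4)/Q(4)) = 0.01·log₂(0.01/0.0099) = 0.00014

D_KL(P||Q) = 5.29470 - 0.24773 - 0.15513 + 0.00014 = 4.89198 ≈ 4.8920 bits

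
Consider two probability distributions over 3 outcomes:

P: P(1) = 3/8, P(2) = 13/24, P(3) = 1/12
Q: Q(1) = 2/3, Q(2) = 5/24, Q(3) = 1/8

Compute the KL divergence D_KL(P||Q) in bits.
0.3867 bits

D_KL(P||Q) = Σ P(x) log₂(P(x)/Q(x))

Computing term by term:
  P(1)·log₂(P(1)/Q(1)) = (3/8)·log₂((3/8)/(2/3)) = -0.31128
  P(2)·log₂(P(2)/Q(2)) = (13/24)·log₂((13/24)/(5/24)) = 0.74669
  P(3)·log₂(P(3)/Q(3)) = (1/12)·log₂((1/12)/(1/8)) = -0.04875

D_KL(P||Q) = -0.31128 + 0.74669 - 0.04875 = 0.38666 ≈ 0.3867 bits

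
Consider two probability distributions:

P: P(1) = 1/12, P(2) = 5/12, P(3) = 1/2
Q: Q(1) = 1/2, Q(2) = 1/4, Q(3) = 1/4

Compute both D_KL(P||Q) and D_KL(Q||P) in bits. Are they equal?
D_KL(P||Q) = 0.5917 bits, D_KL(Q||P) = 0.8582 bits. No, they are not equal.

D_KL(P||Q) = Σ P(x) log₂(P(x)/Q(x))

Computing term by term:
  P(1)·log₂(P(1)/Q(1)) = (1/12)·log₂((1/12)/(1/2)) = -0.21541
  P(2)·log₂(P(2)/Q(2)) = (5/12)·log₂((5/12)/(1/4)) = 0.30707
  P(3)·log₂(P(3)/Q(3)) = (1/2)·log₂((1/2)/(1/4)) = 0.50000

D_KL(P||Q) = -0.21541 + 0.30707 + 0.50000 = 0.59166 ≈ 0.5917 bits

D_KL(Q||P) = Σ Q(x) log₂(Q(x)/P(x))

Computing term by term:
  Q(1)·log₂(Q(1)/P(1)) = (1/2)·log₂((1/2)/(1/12)) = 1.29248
  Q(2)·log₂(Q(2)/P(2)) = (1/4)·log₂((1/4)/(5/12)) = -0.18424
  Q(3)·log₂(Q(3)/P(3)) = (1/4)·log₂((1/4)/(1/2)) = -0.25000

D_KL(Q||P) = 1.29248 - 0.18424 - 0.25000 = 0.85824 ≈ 0.8582 bits

These are NOT equal (difference: 0.2665 bits). KL divergence is asymmetric: D_KL(P||Q) ≠ D_KL(Q||P) in general.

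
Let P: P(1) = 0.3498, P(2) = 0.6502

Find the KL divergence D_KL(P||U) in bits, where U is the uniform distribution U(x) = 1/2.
0.0661 bits

U(i) = 1/2 for all i

D_KL(P||U) = Σ P(x) log₂(P(x) / (1/2))
           = Σ P(x) log₂(P(x)) + log₂(2)
           = log₂(2) - H(P)

H(P) = -Σ P(x) log₂(P(x)):
  -P(1)·log₂(P(1)) = -(0.3498)·log₂(0.3498) = 0.53009
  -P(2)·log₂(P(2)) = -(0.6502)·log₂(0.6502) = 0.40380
H(P) = 0.53009 + 0.40380 = 0.93389 bits

log₂(2) = 1.00000 bits

D_KL(P||U) = 1.00000 - 0.93389 = 0.06611 ≈ 0.0661 bits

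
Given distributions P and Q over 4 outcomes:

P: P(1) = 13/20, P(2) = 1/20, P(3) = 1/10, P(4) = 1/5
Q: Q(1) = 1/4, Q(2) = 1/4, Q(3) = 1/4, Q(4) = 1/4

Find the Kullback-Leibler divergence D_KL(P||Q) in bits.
0.5834 bits

D_KL(P||Q) = Σ P(x) log₂(P(x)/Q(x))

Computing term by term:
  P(1)·log₂(P(1)/Q(1)) = (13/20)·log₂((13/20)/(1/4)) = 0.89603
  P(2)·log₂(P(2)/Q(2)) = (1/20)·log₂((1/20)/(1/4)) = -0.11610
  P(3)·log₂(P(3)/Q(3)) = (1/10)·log₂((1/10)/(1/4)) = -0.13219
  P(4)·log₂(P(4)/Q(4)) = (1/5)·log₂((1/5)/(1/4)) = -0.06439

D_KL(P||Q) = 0.89603 - 0.11610 - 0.13219 - 0.06439 = 0.58335 ≈ 0.5834 bits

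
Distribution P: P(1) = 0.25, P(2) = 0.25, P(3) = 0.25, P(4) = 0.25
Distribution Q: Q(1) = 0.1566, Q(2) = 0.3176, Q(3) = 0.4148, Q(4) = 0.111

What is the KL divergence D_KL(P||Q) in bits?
0.1926 bits

D_KL(P||Q) = Σ P(x) log₂(P(x)/Q(x))

Computing term by term:
  P(1)·log₂(P(1)/Q(1)) = 0.25·log₂(0.25/0.1566) = 0.16871
  P(2)·log₂(P(2)/Q(2)) = 0.25·log₂(0.25/0.3176) = -0.08632
  P(3)·log₂(P(3)/Q(3)) = 0.25·log₂(0.25/0.4148) = -0.18262
  P(4)·log₂(P(4)/Q(4)) = 0.25·log₂(0.25/0.111) = 0.29284

D_KL(P||Q) = 0.16871 - 0.08632 - 0.18262 + 0.29284 = 0.19261 ≈ 0.1926 bits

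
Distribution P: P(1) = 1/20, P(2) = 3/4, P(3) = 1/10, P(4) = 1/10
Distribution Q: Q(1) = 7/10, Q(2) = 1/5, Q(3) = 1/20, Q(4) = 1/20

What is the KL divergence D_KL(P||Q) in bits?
1.4398 bits

D_KL(P||Q) = Σ P(x) log₂(P(x)/Q(x))

Computing term by term:
  P(1)·log₂(P(1)/Q(1)) = (1/20)·log₂((1/20)/(7/10)) = -0.19037
  P(2)·log₂(P(2)/Q(2)) = (3/4)·log₂((3/4)/(1/5)) = 1.43017
  P(3)·log₂(P(3)/Q(3)) = (1/10)·log₂((1/10)/(1/20)) = 0.10000
  P(4)·log₂(P(4)/Q(4)) = (1/10)·log₂((1/10)/(1/20)) = 0.10000

D_KL(P||Q) = -0.19037 + 1.43017 + 0.10000 + 0.10000 = 1.43980 ≈ 1.4398 bits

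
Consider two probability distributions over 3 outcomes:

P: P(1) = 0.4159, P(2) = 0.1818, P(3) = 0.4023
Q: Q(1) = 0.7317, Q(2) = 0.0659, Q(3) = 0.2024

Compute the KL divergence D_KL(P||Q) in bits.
0.3259 bits

D_KL(P||Q) = Σ P(x) log₂(P(x)/Q(x))

Computing term by term:
  P(1)·log₂(P(1)/Q(1)) = 0.4159·log₂(0.4159/0.7317) = -0.33896
  P(2)·log₂(P(2)/Q(2)) = 0.1818·log₂(0.1818/0.0659) = 0.26616
  P(3)·log₂(P(3)/Q(3)) = 0.4023·log₂(0.4023/0.2024) = 0.39870

D_KL(P||Q) = -0.33896 + 0.26616 + 0.39870 = 0.32590 ≈ 0.3259 bits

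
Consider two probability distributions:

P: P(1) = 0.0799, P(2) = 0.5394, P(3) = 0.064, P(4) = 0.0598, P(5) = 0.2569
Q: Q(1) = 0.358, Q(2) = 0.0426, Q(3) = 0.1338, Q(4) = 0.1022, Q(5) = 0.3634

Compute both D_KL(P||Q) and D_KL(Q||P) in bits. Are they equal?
D_KL(P||Q) = 1.5598 bits, D_KL(Q||P) = 1.0218 bits. No, they are not equal.

D_KL(P||Q) = Σ P(x) log₂(P(x)/Q(x))

Computing term by term:
  P(1)·log₂(P(1)/Q(1)) = 0.0799·log₂(0.0799/0.358) = -0.17288
  P(2)·log₂(P(2)/Q(2)) = 0.5394·log₂(0.5394/0.0426) = 1.97551
  P(3)·log₂(P(3)/Q(3)) = 0.064·log₂(0.064/0.1338) = -0.06809
  P(4)·log₂(P(4)/Q(4)) = 0.0598·log₂(0.0598/0.1022) = -0.04624
  P(5)·log₂(P(5)/Q(5)) = 0.2569·log₂(0.2569/0.3634) = -0.12854

D_KL(P||Q) = -0.17288 + 1.97551 - 0.06809 - 0.04624 - 0.12854 = 1.55976 ≈ 1.5598 bits

D_KL(Q||P) = Σ Q(x) log₂(Q(x)/P(x))

Computing term by term:
  Q(1)·log₂(Q(1)/P(1)) = 0.358·log₂(0.358/0.0799) = 0.77460
  Q(2)·log₂(Q(2)/P(2)) = 0.0426·log₂(0.0426/0.5394) = -0.15602
  Q(3)·log₂(Q(3)/P(3)) = 0.1338·log₂(0.1338/0.064) = 0.14235
  Q(4)·log₂(Q(4)/P(4)) = 0.1022·log₂(0.1022/0.0598) = 0.07902
  Q(5)·log₂(Q(5)/P(5)) = 0.3634·log₂(0.3634/0.2569) = 0.18183

D_KL(Q||P) = 0.77460 - 0.15602 + 0.14235 + 0.07902 + 0.18183 = 1.02178 ≈ 1.0218 bits

These are NOT equal (difference: 0.5380 bits). KL divergence is asymmetric: D_KL(P||Q) ≠ D_KL(Q||P) in general.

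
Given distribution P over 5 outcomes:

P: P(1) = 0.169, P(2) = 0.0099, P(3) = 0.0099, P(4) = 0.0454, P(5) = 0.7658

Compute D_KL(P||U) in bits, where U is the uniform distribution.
1.2593 bits

U(i) = 1/5 for all i

D_KL(P||U) = Σ P(x) log₂(P(x) / (1/5))
           = Σ P(x) log₂(P(x)) + log₂(5)
           = log₂(5) - H(P)

H(P) = -Σ P(x) log₂(P(x)):
  -P(1)·log₂(P(1)) = -(0.169)·log₂(0.169) = 0.43347
  -P(2)·log₂(P(2)) = -(0.0099)·log₂(0.0099) = 0.06592
  -P(3)·log₂(P(3)) = -(0.0099)·log₂(0.0099) = 0.06592
  -P(4)·log₂(P(4)) = -(0.0454)·log₂(0.0454) = 0.20254
  -P(5)·log₂(P(5)) = -(0.7658)·log₂(0.7658) = 0.29480
H(P) = 0.43347 + 0.06592 + 0.06592 + 0.20254 + 0.29480 = 1.06265 bits

log₂(5) = 2.32193 bits

D_KL(P||U) = 2.32193 - 1.06265 = 1.25928 ≈ 1.2593 bits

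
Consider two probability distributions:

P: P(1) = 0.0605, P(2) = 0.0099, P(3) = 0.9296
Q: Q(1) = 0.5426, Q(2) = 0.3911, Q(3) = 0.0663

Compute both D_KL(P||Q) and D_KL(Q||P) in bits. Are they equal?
D_KL(P||Q) = 3.2974 bits, D_KL(Q||P) = 3.5391 bits. No, they are not equal.

D_KL(P||Q) = Σ P(x) log₂(P(x)/Q(x))

Computing term by term:
  P(1)·log₂(P(1)/Q(1)) = 0.0605·log₂(0.0605/0.5426) = -0.19148
  P(2)·log₂(P(2)/Q(2)) = 0.0099·log₂(0.0099/0.3911) = -0.05251
  P(3)·log₂(P(3)/Q(3)) = 0.9296·log₂(0.9296/0.0663) = 3.54134

D_KL(P||Q) = -0.19148 - 0.05251 + 3.54134 = 3.29735 ≈ 3.2974 bits

D_KL(Q||P) = Σ Q(x) log₂(Q(x)/P(x))

Computing term by term:
  Q(1)·log₂(Q(1)/P(1)) = 0.5426·log₂(0.5426/0.0605) = 1.71726
  Q(2)·log₂(Q(2)/P(2)) = 0.3911·log₂(0.3911/0.0099) = 2.07438
  Q(3)·log₂(Q(3)/P(3)) = 0.0663·log₂(0.0663/0.9296) = -0.25257

D_KL(Q||P) = 1.71726 + 2.07438 - 0.25257 = 3.53907 ≈ 3.5391 bits

These are NOT equal (difference: 0.2417 bits). KL divergence is asymmetric: D_KL(P||Q) ≠ D_KL(Q||P) in general.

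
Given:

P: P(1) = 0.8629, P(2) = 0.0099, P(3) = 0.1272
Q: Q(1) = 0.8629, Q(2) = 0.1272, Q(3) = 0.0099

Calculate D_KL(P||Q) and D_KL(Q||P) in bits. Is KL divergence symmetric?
D_KL(P||Q) = 0.4321 bits, D_KL(Q||P) = 0.4321 bits. The two values coincide for this particular pair, but no — KL divergence is not symmetric in general.

D_KL(P||Q) = Σ P(x) log₂(P(x)/Q(x))

Computing term by term:
  P(1)·log₂(P(1)/Q(1)) = 0.8629·log₂(0.8629/0.8629) = 0.00000
  P(2)·log₂(P(2)/Q(2)) = 0.0099·log₂(0.0099/0.1272) = -0.03647
  P(3)·log₂(P(3)/Q(3)) = 0.1272·log₂(0.1272/0.0099) = 0.46854

D_KL(P||Q) = 0.00000 - 0.03647 + 0.46854 = 0.43207 ≈ 0.4321 bits

D_KL(Q||P) = Σ Q(x) log₂(Q(x)/P(x))

Computing term by term:
  Q(1)·log₂(Q(1)/P(1)) = 0.8629·log₂(0.8629/0.8629) = 0.00000
  Q(2)·log₂(Q(2)/P(2)) = 0.1272·log₂(0.1272/0.0099) = 0.46854
  Q(3)·log₂(Q(3)/P(3)) = 0.0099·log₂(0.0099/0.1272) = -0.03647

D_KL(Q||P) = 0.00000 + 0.46854 - 0.03647 = 0.43207 ≈ 0.4321 bits

These ARE equal here. Q is P with outcomes relabeled (Q(2) = P(3), Q(3) = P(2)) by a relabeling that is its own inverse, so the two sums contain exactly the same terms in a different order. This is a special case — KL divergence is not symmetric in general: D_KL(P||Q) ≠ D_KL(Q||P) for most P, Q.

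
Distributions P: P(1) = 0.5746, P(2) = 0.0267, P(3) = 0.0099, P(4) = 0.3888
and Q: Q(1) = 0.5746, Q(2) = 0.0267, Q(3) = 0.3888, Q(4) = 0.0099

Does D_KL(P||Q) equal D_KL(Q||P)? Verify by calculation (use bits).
D_KL(P||Q) = 2.0064 bits, D_KL(Q||P) = 2.0064 bits. Yes — for this pair D_KL(P||Q) = D_KL(Q||P).

D_KL(P||Q) = Σ P(x) log₂(P(x)/Q(x))

Computing term by term:
  P(1)·log₂(P(1)/Q(1)) = 0.5746·log₂(0.5746/0.5746) = 0.00000
  P(2)·log₂(P(2)/Q(2)) = 0.0267·log₂(0.0267/0.0267) = 0.00000
  P(3)·log₂(P(3)/Q(3)) = 0.0099·log₂(0.0099/0.3888) = -0.05243
  P(4)·log₂(P(4)/Q(4)) = 0.3888·log₂(0.3888/0.0099) = 2.05887

D_KL(P||Q) = 0.00000 + 0.00000 - 0.05243 + 2.05887 = 2.00644 ≈ 2.0064 bits

D_KL(Q||P) = Σ Q(x) log₂(Q(x)/P(x))

Computing term by term:
  Q(1)·log₂(Q(1)/P(1)) = 0.5746·log₂(0.5746/0.5746) = 0.00000
  Q(2)·log₂(Q(2)/P(2)) = 0.0267·log₂(0.0267/0.0267) = 0.00000
  Q(3)·log₂(Q(3)/P(3)) = 0.3888·log₂(0.3888/0.0099) = 2.05887
  Q(4)·log₂(Q(4)/P(4)) = 0.0099·log₂(0.0099/0.3888) = -0.05243

D_KL(Q||P) = 0.00000 + 0.00000 + 2.05887 - 0.05243 = 2.00644 ≈ 2.0064 bits

These ARE equal here. Q is P with outcomes relabeled (Q(3) = P(4), Q(4) = P(3)) by a relabeling that is its own inverse, so the two sums contain exactly the same terms in a different order. This is a special case — KL divergence is not symmetric in general: D_KL(P||Q) ≠ D_KL(Q||P) for most P, Q.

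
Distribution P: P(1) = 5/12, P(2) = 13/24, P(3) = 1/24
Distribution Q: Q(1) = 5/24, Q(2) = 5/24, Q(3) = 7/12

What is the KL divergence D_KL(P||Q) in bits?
1.0047 bits

D_KL(P||Q) = Σ P(x) log₂(P(x)/Q(x))

Computing term by term:
  P(1)·log₂(P(1)/Q(1)) = (5/12)·log₂((5/12)/(5/24)) = 0.41667
  P(2)·log₂(P(2)/Q(2)) = (13/24)·log₂((13/24)/(5/24)) = 0.74669
  P(3)·log₂(P(3)/Q(3)) = (1/24)·log₂((1/24)/(7/12)) = -0.15864

D_KL(P||Q) = 0.41667 + 0.74669 - 0.15864 = 1.00472 ≈ 1.0047 bits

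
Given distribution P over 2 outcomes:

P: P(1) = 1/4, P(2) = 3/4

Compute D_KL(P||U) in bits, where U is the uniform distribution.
0.1887 bits

U(i) = 1/2 for all i

D_KL(P||U) = Σ P(x) log₂(P(x) / (1/2))
           = Σ P(x) log₂(P(x)) + log₂(2)
           = log₂(2) - H(P)

H(P) = -Σ P(x) log₂(P(x)):
  -P(1)·log₂(P(1)) = -(1/4)·log₂(1/4) = 0.50000
  -P(2)·log₂(P(2)) = -(3/4)·log₂(3/4) = 0.31128
H(P) = 0.50000 + 0.31128 = 0.81128 bits

log₂(2) = 1.00000 bits

D_KL(P||U) = 1.00000 - 0.81128 = 0.18872 ≈ 0.1887 bits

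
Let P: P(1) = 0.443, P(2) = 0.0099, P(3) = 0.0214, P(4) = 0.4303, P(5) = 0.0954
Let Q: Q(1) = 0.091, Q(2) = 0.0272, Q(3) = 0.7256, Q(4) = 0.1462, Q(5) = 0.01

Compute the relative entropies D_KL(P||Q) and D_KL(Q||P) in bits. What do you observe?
D_KL(P||Q) = 1.8689 bits, D_KL(Q||P) = 3.2602 bits. The two directions give different values (D_KL(Q||P) exceeds D_KL(P||Q) by 1.3913 bits): KL divergence is asymmetric.

D_KL(P||Q) = Σ P(x) log₂(P(x)/Q(x))

Computing term by term:
  P(1)·log₂(P(1)/Q(1)) = 0.443·log₂(0.443/0.091) = 1.01153
  P(2)·log₂(P(2)/Q(2)) = 0.0099·log₂(0.0099/0.0272) = -0.01444
  P(3)·log₂(P(3)/Q(3)) = 0.0214·log₂(0.0214/0.7256) = -0.10879
  P(4)·log₂(P(4)/Q(4)) = 0.4303·log₂(0.4303/0.1462) = 0.67015
  P(5)·log₂(P(5)/Q(5)) = 0.0954·log₂(0.0954/0.01) = 0.31043

D_KL(P||Q) = 1.01153 - 0.01444 - 0.10879 + 0.67015 + 0.31043 = 1.86888 ≈ 1.8689 bits

D_KL(Q||P) = Σ Q(x) log₂(Q(x)/P(x))

Computing term by term:
  Q(1)·log₂(Q(1)/P(1)) = 0.091·log₂(0.091/0.443) = -0.20779
  Q(2)·log₂(Q(2)/P(2)) = 0.0272·log₂(0.0272/0.0099) = 0.03966
  Q(3)·log₂(Q(3)/P(3)) = 0.7256·log₂(0.7256/0.0214) = 3.68858
  Q(4)·log₂(Q(4)/P(4)) = 0.1462·log₂(0.1462/0.4303) = -0.22769
  Q(5)·log₂(Q(5)/P(5)) = 0.01·log₂(0.01/0.0954) = -0.03254

D_KL(Q||P) = -0.20779 + 0.03966 + 3.68858 - 0.22769 - 0.03254 = 3.26022 ≈ 3.2602 bits

These are NOT equal (difference: 1.3913 bits). KL divergence is asymmetric: D_KL(P||Q) ≠ D_KL(Q||P) in general.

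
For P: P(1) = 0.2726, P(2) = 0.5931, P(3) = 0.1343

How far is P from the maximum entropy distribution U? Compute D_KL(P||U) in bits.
0.2378 bits

U(i) = 1/3 for all i

D_KL(P||U) = Σ P(x) log₂(P(x) / (1/3))
           = Σ P(x) log₂(P(x)) + log₂(3)
           = log₂(3) - H(P)

H(P) = -Σ P(x) log₂(P(x)):
  -P(1)·log₂(P(1)) = -(0.2726)·log₂(0.2726) = 0.51116
  -P(2)·log₂(P(2)) = -(0.5931)·log₂(0.5931) = 0.44699
  -P(3)·log₂(P(3)) = -(0.1343)·log₂(0.1343) = 0.38900
H(P) = 0.51116 + 0.44699 + 0.38900 = 1.34715 bits

log₂(3) = 1.58496 bits

D_KL(P||U) = 1.58496 - 1.34715 = 0.23781 ≈ 0.2378 bits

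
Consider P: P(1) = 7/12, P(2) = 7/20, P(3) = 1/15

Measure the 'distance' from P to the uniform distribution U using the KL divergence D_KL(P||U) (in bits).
0.3408 bits

U(i) = 1/3 for all i

D_KL(P||U) = Σ P(x) log₂(P(x) / (1/3))
           = Σ P(x) log₂(P(x)) + log₂(3)
           = log₂(3) - H(P)

H(P) = -Σ P(x) log₂(P(x)):
  -P(1)·log₂(P(1)) = -(7/12)·log₂(7/12) = 0.45360
  -P(2)·log₂(P(2)) = -(7/20)·log₂(7/20) = 0.53010
  -P(3)·log₂(P(3)) = -(1/15)·log₂(1/15) = 0.26046
H(P) = 0.45360 + 0.53010 + 0.26046 = 1.24416 bits

log₂(3) = 1.58496 bits

D_KL(P||U) = 1.58496 - 1.24416 = 0.34080 ≈ 0.3408 bits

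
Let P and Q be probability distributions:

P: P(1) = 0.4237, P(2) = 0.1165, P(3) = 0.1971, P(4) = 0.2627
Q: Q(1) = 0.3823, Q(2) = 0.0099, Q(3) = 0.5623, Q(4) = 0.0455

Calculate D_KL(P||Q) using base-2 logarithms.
0.8436 bits

D_KL(P||Q) = Σ P(x) log₂(P(x)/Q(x))

Computing term by term:
  P(1)·log₂(P(1)/Q(1)) = 0.4237·log₂(0.4237/0.3823) = 0.06285
  P(2)·log₂(P(2)/Q(2)) = 0.1165·log₂(0.1165/0.0099) = 0.41436
  P(3)·log₂(P(3)/Q(3)) = 0.1971·log₂(0.1971/0.5623) = -0.29810
  P(4)·log₂(P(4)/Q(4)) = 0.2627·log₂(0.2627/0.0455) = 0.66449

D_KL(P||Q) = 0.06285 + 0.41436 - 0.29810 + 0.66449 = 0.84360 ≈ 0.8436 bits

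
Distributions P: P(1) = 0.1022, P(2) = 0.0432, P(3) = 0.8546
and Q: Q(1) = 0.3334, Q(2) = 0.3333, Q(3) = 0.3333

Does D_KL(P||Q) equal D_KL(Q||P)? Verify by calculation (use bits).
D_KL(P||Q) = 0.8592 bits, D_KL(Q||P) = 1.0984 bits. No — D_KL(P||Q) ≠ D_KL(Q||P) for this pair.

D_KL(P||Q) = Σ P(x) log₂(P(x)/Q(x))

Computing term by term:
  P(1)·log₂(P(1)/Q(1)) = 0.1022·log₂(0.1022/0.3334) = -0.17434
  P(2)·log₂(P(2)/Q(2)) = 0.0432·log₂(0.0432/0.3333) = -0.12734
  P(3)·log₂(P(3)/Q(3)) = 0.8546·log₂(0.8546/0.3333) = 1.16091

D_KL(P||Q) = -0.17434 - 0.12734 + 1.16091 = 0.85923 ≈ 0.8592 bits

D_KL(Q||P) = Σ Q(x) log₂(Q(x)/P(x))

Computing term by term:
  Q(1)·log₂(Q(1)/P(1)) = 0.3334·log₂(0.3334/0.1022) = 0.56873
  Q(2)·log₂(Q(2)/P(2)) = 0.3333·log₂(0.3333/0.0432) = 0.98247
  Q(3)·log₂(Q(3)/P(3)) = 0.3333·log₂(0.3333/0.8546) = -0.45276

D_KL(Q||P) = 0.56873 + 0.98247 - 0.45276 = 1.09844 ≈ 1.0984 bits

These are NOT equal (difference: 0.2392 bits). KL divergence is asymmetric: D_KL(P||Q) ≠ D_KL(Q||P) in general.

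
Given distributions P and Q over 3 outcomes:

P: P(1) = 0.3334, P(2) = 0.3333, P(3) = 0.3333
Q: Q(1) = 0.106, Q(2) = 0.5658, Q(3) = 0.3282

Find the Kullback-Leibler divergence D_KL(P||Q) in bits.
0.3041 bits

D_KL(P||Q) = Σ P(x) log₂(P(x)/Q(x))

Computing term by term:
  P(1)·log₂(P(1)/Q(1)) = 0.3334·log₂(0.3334/0.106) = 0.55117
  P(2)·log₂(P(2)/Q(2)) = 0.3333·log₂(0.3333/0.5658) = -0.25446
  P(3)·log₂(P(3)/Q(3)) = 0.3333·log₂(0.3333/0.3282) = 0.00741

D_KL(P||Q) = 0.55117 - 0.25446 + 0.00741 = 0.30412 ≈ 0.3041 bits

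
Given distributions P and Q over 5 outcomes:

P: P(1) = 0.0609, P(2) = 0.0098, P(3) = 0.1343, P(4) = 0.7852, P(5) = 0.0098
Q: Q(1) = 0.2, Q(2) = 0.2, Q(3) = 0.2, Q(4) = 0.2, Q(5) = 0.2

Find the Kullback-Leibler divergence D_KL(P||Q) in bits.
1.2823 bits

D_KL(P||Q) = Σ P(x) log₂(P(x)/Q(x))

Computing term by term:
  P(1)·log₂(P(1)/Q(1)) = 0.0609·log₂(0.0609/0.2) = -0.10447
  P(2)·log₂(P(2)/Q(2)) = 0.0098·log₂(0.0098/0.2) = -0.04264
  P(3)·log₂(P(3)/Q(3)) = 0.1343·log₂(0.1343/0.2) = -0.07716
  P(4)·log₂(P(4)/Q(4)) = 0.7852·log₂(0.7852/0.2) = 1.54925
  P(5)·log₂(P(5)/Q(5)) = 0.0098·log₂(0.0098/0.2) = -0.04264

D_KL(P||Q) = -0.10447 - 0.04264 - 0.07716 + 1.54925 - 0.04264 = 1.28234 ≈ 1.2823 bits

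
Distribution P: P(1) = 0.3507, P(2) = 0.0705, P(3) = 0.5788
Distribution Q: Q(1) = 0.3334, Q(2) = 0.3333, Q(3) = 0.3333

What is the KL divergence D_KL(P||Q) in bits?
0.3285 bits

D_KL(P||Q) = Σ P(x) log₂(P(x)/Q(x))

Computing term by term:
  P(1)·log₂(P(1)/Q(1)) = 0.3507·log₂(0.3507/0.3334) = 0.02560
  P(2)·log₂(P(2)/Q(2)) = 0.0705·log₂(0.0705/0.3333) = -0.15800
  P(3)·log₂(P(3)/Q(3)) = 0.5788·log₂(0.5788/0.3333) = 0.46087

D_KL(P||Q) = 0.02560 - 0.15800 + 0.46087 = 0.32847 ≈ 0.3285 bits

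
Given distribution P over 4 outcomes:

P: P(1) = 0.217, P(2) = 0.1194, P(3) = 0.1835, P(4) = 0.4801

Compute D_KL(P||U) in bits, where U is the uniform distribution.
0.1985 bits

U(i) = 1/4 for all i

D_KL(P||U) = Σ P(x) log₂(P(x) / (1/4))
           = Σ P(x) log₂(P(x)) + log₂(4)
           = log₂(4) - H(P)

H(P) = -Σ P(x) log₂(P(x)):
  -P(1)·log₂(P(1)) = -(0.217)·log₂(0.217) = 0.47832
  -P(2)·log₂(P(2)) = -(0.1194)·log₂(0.1194) = 0.36610
  -P(3)·log₂(P(3)) = -(0.1835)·log₂(0.1835) = 0.44887
  -P(4)·log₂(P(4)) = -(0.4801)·log₂(0.4801) = 0.50823
H(P) = 0.47832 + 0.36610 + 0.44887 + 0.50823 = 1.80152 bits

log₂(4) = 2.00000 bits

D_KL(P||U) = 2.00000 - 1.80152 = 0.19848 ≈ 0.1985 bits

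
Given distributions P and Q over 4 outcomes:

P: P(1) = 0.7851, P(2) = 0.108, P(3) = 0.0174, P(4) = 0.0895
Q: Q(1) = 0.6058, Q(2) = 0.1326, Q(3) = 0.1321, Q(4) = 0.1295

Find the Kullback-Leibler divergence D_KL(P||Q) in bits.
0.1631 bits

D_KL(P||Q) = Σ P(x) log₂(P(x)/Q(x))

Computing term by term:
  P(1)·log₂(P(1)/Q(1)) = 0.7851·log₂(0.7851/0.6058) = 0.29365
  P(2)·log₂(P(2)/Q(2)) = 0.108·log₂(0.108/0.1326) = -0.03197
  P(3)·log₂(P(3)/Q(3)) = 0.0174·log₂(0.0174/0.1321) = -0.05089
  P(4)·log₂(P(4)/Q(4)) = 0.0895·log₂(0.0895/0.1295) = -0.04770

D_KL(P||Q) = 0.29365 - 0.03197 - 0.05089 - 0.04770 = 0.16309 ≈ 0.1631 bits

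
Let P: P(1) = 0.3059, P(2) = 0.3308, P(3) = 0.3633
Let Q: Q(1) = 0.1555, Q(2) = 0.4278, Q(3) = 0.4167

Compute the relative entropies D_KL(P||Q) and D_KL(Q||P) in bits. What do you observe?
D_KL(P||Q) = 0.1040 bits, D_KL(Q||P) = 0.0894 bits. The two directions give different values (D_KL(P||Q) exceeds D_KL(Q||P) by 0.0146 bits): KL divergence is asymmetric.

D_KL(P||Q) = Σ P(x) log₂(P(x)/Q(x))

Computing term by term:
  P(1)·log₂(P(1)/Q(1)) = 0.3059·log₂(0.3059/0.1555) = 0.29860
  P(2)·log₂(P(2)/Q(2)) = 0.3308·log₂(0.3308/0.4278) = -0.12272
  P(3)·log₂(P(3)/Q(3)) = 0.3633·log₂(0.3633/0.4167) = -0.07188

D_KL(P||Q) = 0.29860 - 0.12272 - 0.07188 = 0.10400 ≈ 0.1040 bits

D_KL(Q||P) = Σ Q(x) log₂(Q(x)/P(x))

Computing term by term:
  Q(1)·log₂(Q(1)/P(1)) = 0.1555·log₂(0.1555/0.3059) = -0.15179
  Q(2)·log₂(Q(2)/P(2)) = 0.4278·log₂(0.4278/0.3308) = 0.15870
  Q(3)·log₂(Q(3)/P(3)) = 0.4167·log₂(0.4167/0.3633) = 0.08244

D_KL(Q||P) = -0.15179 + 0.15870 + 0.08244 = 0.08935 ≈ 0.0894 bits

These are NOT equal (difference: 0.0146 bits). KL divergence is asymmetric: D_KL(P||Q) ≠ D_KL(Q||P) in general.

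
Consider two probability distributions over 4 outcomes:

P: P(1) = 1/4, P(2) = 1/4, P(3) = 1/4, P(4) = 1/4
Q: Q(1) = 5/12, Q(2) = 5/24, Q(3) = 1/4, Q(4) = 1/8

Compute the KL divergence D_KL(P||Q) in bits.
0.1315 bits

D_KL(P||Q) = Σ P(x) log₂(P(x)/Q(x))

Computing term by term:
  P(1)·log₂(P(1)/Q(1)) = (1/4)·log₂((1/4)/(5/12)) = -0.18424
  P(2)·log₂(P(2)/Q(2)) = (1/4)·log₂((1/4)/(5/24)) = 0.06576
  P(3)·log₂(P(3)/Q(3)) = (1/4)·log₂((1/4)/(1/4)) = 0.00000
  P(4)·log₂(P(4)/Q(4)) = (1/4)·log₂((1/4)/(1/8)) = 0.25000

D_KL(P||Q) = -0.18424 + 0.06576 + 0.00000 + 0.25000 = 0.13152 ≈ 0.1315 bits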